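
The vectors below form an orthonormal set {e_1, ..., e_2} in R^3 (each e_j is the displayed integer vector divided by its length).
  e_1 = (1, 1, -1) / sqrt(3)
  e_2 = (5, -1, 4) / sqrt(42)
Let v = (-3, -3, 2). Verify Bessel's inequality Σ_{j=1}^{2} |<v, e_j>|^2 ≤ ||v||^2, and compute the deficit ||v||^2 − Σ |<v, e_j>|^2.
Σ |<v, e_j>|^2 = 152/7; ||v||^2 = 22; deficit = 2/7

Write each e_j = u_j / sqrt(<u_j, u_j>) where u_j is the displayed integer vector. Then <v, e_j> = <v, u_j> / sqrt(<u_j, u_j>), so |<v, e_j>|^2 = <v, u_j>^2 / <u_j, u_j>.
Coefficients: <v, e_1> = -8/sqrt(3), <v, e_2> = -4/sqrt(42).
Square and sum: Σ |<v, e_j>|^2 = 152/7.
Compute ||v||^2 = v·v = 22.
Deficit = 22 − 152/7 = 2/7 ≥ 0, confirming Bessel's inequality. (The deficit equals ||v − Σ <v,e_j> e_j||^2, the squared distance from v to span{e_j}.)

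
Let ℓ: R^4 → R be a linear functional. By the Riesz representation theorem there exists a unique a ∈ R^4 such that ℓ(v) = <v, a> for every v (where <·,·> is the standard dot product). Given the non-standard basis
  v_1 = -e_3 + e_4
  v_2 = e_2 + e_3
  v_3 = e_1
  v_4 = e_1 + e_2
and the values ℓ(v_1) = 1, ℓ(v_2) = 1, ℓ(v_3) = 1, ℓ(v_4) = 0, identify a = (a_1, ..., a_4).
a = (1, -1, 2, 3)

Write a = (a_1, ..., a_4) in the standard basis. For each basis vector v_i, ℓ(v_i) = <v_i, a> is a linear equation in the a_j's. Collect the n equations into a matrix system V a = ℓ, where row i of V is v_i (expressed in the standard basis). Since V is invertible (lower-triangular with 1s on the diagonal, up to permutation), solve by back-substitution:
  V =
[[0, 0, -1, 1],
 [0, 1, 1, 0],
 [1, 0, 0, 0],
 [1, 1, 0, 0]]
  V a = (1, 1, 1, 0)
Solving gives a = (1, -1, 2, 3).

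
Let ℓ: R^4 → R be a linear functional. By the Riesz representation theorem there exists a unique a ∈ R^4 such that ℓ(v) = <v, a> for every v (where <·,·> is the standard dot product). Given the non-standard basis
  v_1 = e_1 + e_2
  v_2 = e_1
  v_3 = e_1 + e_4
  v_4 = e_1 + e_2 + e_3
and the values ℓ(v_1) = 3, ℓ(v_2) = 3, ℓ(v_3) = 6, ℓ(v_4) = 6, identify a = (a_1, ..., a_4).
a = (3, 0, 3, 3)

Write a = (a_1, ..., a_4) in the standard basis. For each basis vector v_i, ℓ(v_i) = <v_i, a> is a linear equation in the a_j's. Collect the n equations into a matrix system V a = ℓ, where row i of V is v_i (expressed in the standard basis). Since V is invertible (lower-triangular with 1s on the diagonal, up to permutation), solve by back-substitution:
  V =
[[1, 1, 0, 0],
 [1, 0, 0, 0],
 [1, 0, 0, 1],
 [1, 1, 1, 0]]
  V a = (3, 3, 6, 6)
Solving gives a = (3, 0, 3, 3).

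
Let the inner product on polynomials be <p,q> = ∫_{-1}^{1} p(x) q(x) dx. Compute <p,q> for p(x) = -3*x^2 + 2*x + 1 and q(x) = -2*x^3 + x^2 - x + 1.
<p,q> = -52/15

Expand the product: p(x)·q(x) = 6*x^5 - 7*x^4 + 3*x^3 - 4*x^2 + x + 1.
∫_{-1}^{1} of each monomial x^k gives [2/(k+1) if k even, 0 if k odd]. Integrating term-by-term (or equivalently evaluating the antiderivative F(x) = x^6 - 7*x^5/5 + 3*x^4/4 - 4*x^3/3 + x^2/2 + x at the endpoints):
  F(1) − F(−1) = 31/60 − (239/60) = -52/15.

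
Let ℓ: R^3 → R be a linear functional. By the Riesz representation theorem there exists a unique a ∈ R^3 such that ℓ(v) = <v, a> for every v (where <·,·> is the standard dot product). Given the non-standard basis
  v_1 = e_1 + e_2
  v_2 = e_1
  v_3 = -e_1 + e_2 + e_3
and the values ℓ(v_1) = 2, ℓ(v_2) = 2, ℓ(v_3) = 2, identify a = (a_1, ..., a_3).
a = (2, 0, 4)

Write a = (a_1, ..., a_3) in the standard basis. For each basis vector v_i, ℓ(v_i) = <v_i, a> is a linear equation in the a_j's. Collect the n equations into a matrix system V a = ℓ, where row i of V is v_i (expressed in the standard basis). Since V is invertible (lower-triangular with 1s on the diagonal, up to permutation), solve by back-substitution:
  V =
[[1, 1, 0],
 [1, 0, 0],
 [-1, 1, 1]]
  V a = (2, 2, 2)
Solving gives a = (2, 0, 4).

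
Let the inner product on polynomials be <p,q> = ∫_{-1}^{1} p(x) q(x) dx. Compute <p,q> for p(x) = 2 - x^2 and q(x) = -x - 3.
<p,q> = -10

Expand the product: p(x)·q(x) = x^3 + 3*x^2 - 2*x - 6.
∫_{-1}^{1} of each monomial x^k gives [2/(k+1) if k even, 0 if k odd]. Integrating term-by-term (or equivalently evaluating the antiderivative F(x) = x^4/4 + x^3 - x^2 - 6*x at the endpoints):
  F(1) − F(−1) = -23/4 − (17/4) = -10.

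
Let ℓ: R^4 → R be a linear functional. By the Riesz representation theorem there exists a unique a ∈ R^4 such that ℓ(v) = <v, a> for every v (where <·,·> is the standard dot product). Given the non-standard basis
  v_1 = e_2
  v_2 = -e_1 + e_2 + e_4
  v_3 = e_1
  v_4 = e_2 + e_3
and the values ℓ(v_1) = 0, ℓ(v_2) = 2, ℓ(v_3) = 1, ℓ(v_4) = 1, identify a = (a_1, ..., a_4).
a = (1, 0, 1, 3)

Write a = (a_1, ..., a_4) in the standard basis. For each basis vector v_i, ℓ(v_i) = <v_i, a> is a linear equation in the a_j's. Collect the n equations into a matrix system V a = ℓ, where row i of V is v_i (expressed in the standard basis). Since V is invertible (lower-triangular with 1s on the diagonal, up to permutation), solve by back-substitution:
  V =
[[0, 1, 0, 0],
 [-1, 1, 0, 1],
 [1, 0, 0, 0],
 [0, 1, 1, 0]]
  V a = (0, 2, 1, 1)
Solving gives a = (1, 0, 1, 3).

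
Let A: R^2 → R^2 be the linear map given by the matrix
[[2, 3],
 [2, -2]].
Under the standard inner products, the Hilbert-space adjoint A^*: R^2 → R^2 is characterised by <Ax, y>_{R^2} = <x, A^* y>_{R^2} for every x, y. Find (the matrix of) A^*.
A^* = A^T =
[[2, 2],
 [3, -2]]

For real matrices with standard dot products, the defining identity <Ax, y> = <x, A^* y> gives (Ax)^T y = x^T (A^*) y, i.e. x^T A^T y = x^T (A^*) y. Since this holds for all x, y, we must have A^* = A^T. Therefore
A^* =
[[2, 2],
 [3, -2]].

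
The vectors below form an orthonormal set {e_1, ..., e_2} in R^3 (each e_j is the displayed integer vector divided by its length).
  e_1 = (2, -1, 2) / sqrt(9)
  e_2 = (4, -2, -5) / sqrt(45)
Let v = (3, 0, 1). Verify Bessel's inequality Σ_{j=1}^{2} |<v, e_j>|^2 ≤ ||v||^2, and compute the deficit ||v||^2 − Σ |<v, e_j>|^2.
Σ |<v, e_j>|^2 = 41/5; ||v||^2 = 10; deficit = 9/5

Write each e_j = u_j / sqrt(<u_j, u_j>) where u_j is the displayed integer vector. Then <v, e_j> = <v, u_j> / sqrt(<u_j, u_j>), so |<v, e_j>|^2 = <v, u_j>^2 / <u_j, u_j>.
Coefficients: <v, e_1> = 8/sqrt(9), <v, e_2> = 7/sqrt(45).
Square and sum: Σ |<v, e_j>|^2 = 41/5.
Compute ||v||^2 = v·v = 10.
Deficit = 10 − 41/5 = 9/5 ≥ 0, confirming Bessel's inequality. (The deficit equals ||v − Σ <v,e_j> e_j||^2, the squared distance from v to span{e_j}.)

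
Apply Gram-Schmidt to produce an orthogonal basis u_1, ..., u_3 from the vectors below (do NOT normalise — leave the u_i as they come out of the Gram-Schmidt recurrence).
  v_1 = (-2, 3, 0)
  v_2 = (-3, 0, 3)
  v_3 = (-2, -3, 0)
Orthogonal basis:
  u_1 = (-2, 3, 0)
  u_2 = (-27/13, -18/13, 3)
  u_3 = (-18/11, -12/11, -18/11)

Apply the Gram-Schmidt recurrence
  u_1 = v_1
  u_i = v_i − Σ_{j<i} ((v_i · u_j) / (u_j · u_j)) · u_j.

Step by step this gives:
  u_1 = (-2, 3, 0)
  u_2 = (-27/13, -18/13, 3)
  u_3 = (-18/11, -12/11, -18/11)

Orthogonality check:
  u_2 · u_1 = 0 (should be 0)
  u_3 · u_1 = 0 (should be 0)
  u_3 · u_2 = 0 (should be 0)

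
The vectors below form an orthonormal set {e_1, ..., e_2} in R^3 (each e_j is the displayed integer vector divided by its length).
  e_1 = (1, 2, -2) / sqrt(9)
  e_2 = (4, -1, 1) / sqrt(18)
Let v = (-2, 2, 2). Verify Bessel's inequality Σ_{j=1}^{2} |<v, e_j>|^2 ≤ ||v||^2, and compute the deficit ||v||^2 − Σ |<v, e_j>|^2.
Σ |<v, e_j>|^2 = 4; ||v||^2 = 12; deficit = 8

Write each e_j = u_j / sqrt(<u_j, u_j>) where u_j is the displayed integer vector. Then <v, e_j> = <v, u_j> / sqrt(<u_j, u_j>), so |<v, e_j>|^2 = <v, u_j>^2 / <u_j, u_j>.
Coefficients: <v, e_1> = -2/sqrt(9), <v, e_2> = -8/sqrt(18).
Square and sum: Σ |<v, e_j>|^2 = 4.
Compute ||v||^2 = v·v = 12.
Deficit = 12 − 4 = 8 ≥ 0, confirming Bessel's inequality. (The deficit equals ||v − Σ <v,e_j> e_j||^2, the squared distance from v to span{e_j}.)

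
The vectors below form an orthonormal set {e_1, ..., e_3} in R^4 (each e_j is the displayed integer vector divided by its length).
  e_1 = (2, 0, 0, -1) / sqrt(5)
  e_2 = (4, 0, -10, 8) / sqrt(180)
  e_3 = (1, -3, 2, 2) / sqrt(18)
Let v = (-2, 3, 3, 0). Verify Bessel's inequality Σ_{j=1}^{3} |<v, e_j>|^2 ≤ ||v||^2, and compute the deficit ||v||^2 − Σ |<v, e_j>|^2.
Σ |<v, e_j>|^2 = 227/18; ||v||^2 = 22; deficit = 169/18

Write each e_j = u_j / sqrt(<u_j, u_j>) where u_j is the displayed integer vector. Then <v, e_j> = <v, u_j> / sqrt(<u_j, u_j>), so |<v, e_j>|^2 = <v, u_j>^2 / <u_j, u_j>.
Coefficients: <v, e_1> = -4/sqrt(5), <v, e_2> = -38/sqrt(180), <v, e_3> = -5/sqrt(18).
Square and sum: Σ |<v, e_j>|^2 = 227/18.
Compute ||v||^2 = v·v = 22.
Deficit = 22 − 227/18 = 169/18 ≥ 0, confirming Bessel's inequality. (The deficit equals ||v − Σ <v,e_j> e_j||^2, the squared distance from v to span{e_j}.)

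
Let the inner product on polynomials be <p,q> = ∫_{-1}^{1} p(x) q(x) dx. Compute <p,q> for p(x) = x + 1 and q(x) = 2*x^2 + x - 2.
<p,q> = -2

Expand the product: p(x)·q(x) = 2*x^3 + 3*x^2 - x - 2.
∫_{-1}^{1} of each monomial x^k gives [2/(k+1) if k even, 0 if k odd]. Integrating term-by-term (or equivalently evaluating the antiderivative F(x) = x^4/2 + x^3 - x^2/2 - 2*x at the endpoints):
  F(1) − F(−1) = -1 − (1) = -2.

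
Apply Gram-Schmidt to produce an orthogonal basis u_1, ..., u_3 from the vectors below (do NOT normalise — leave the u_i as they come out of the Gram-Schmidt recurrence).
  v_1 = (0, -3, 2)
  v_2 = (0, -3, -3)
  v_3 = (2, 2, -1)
Orthogonal basis:
  u_1 = (0, -3, 2)
  u_2 = (0, -30/13, -45/13)
  u_3 = (2, 0, 0)

Apply the Gram-Schmidt recurrence
  u_1 = v_1
  u_i = v_i − Σ_{j<i} ((v_i · u_j) / (u_j · u_j)) · u_j.

Step by step this gives:
  u_1 = (0, -3, 2)
  u_2 = (0, -30/13, -45/13)
  u_3 = (2, 0, 0)

Orthogonality check:
  u_2 · u_1 = 0 (should be 0)
  u_3 · u_1 = 0 (should be 0)
  u_3 · u_2 = 0 (should be 0)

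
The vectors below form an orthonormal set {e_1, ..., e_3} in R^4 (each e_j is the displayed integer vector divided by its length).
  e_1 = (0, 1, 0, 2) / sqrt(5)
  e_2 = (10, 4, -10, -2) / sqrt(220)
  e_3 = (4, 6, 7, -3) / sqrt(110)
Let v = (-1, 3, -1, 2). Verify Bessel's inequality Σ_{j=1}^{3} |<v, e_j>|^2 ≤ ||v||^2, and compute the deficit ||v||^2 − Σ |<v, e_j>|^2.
Σ |<v, e_j>|^2 = 101/10; ||v||^2 = 15; deficit = 49/10

Write each e_j = u_j / sqrt(<u_j, u_j>) where u_j is the displayed integer vector. Then <v, e_j> = <v, u_j> / sqrt(<u_j, u_j>), so |<v, e_j>|^2 = <v, u_j>^2 / <u_j, u_j>.
Coefficients: <v, e_1> = 7/sqrt(5), <v, e_2> = 8/sqrt(220), <v, e_3> = 1/sqrt(110).
Square and sum: Σ |<v, e_j>|^2 = 101/10.
Compute ||v||^2 = v·v = 15.
Deficit = 15 − 101/10 = 49/10 ≥ 0, confirming Bessel's inequality. (The deficit equals ||v − Σ <v,e_j> e_j||^2, the squared distance from v to span{e_j}.)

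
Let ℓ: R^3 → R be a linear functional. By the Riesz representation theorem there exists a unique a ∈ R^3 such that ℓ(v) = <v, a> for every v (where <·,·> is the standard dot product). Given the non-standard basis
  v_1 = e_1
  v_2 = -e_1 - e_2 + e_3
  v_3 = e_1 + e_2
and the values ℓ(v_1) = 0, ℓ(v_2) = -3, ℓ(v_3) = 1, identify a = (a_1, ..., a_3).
a = (0, 1, -2)

Write a = (a_1, ..., a_3) in the standard basis. For each basis vector v_i, ℓ(v_i) = <v_i, a> is a linear equation in the a_j's. Collect the n equations into a matrix system V a = ℓ, where row i of V is v_i (expressed in the standard basis). Since V is invertible (lower-triangular with 1s on the diagonal, up to permutation), solve by back-substitution:
  V =
[[1, 0, 0],
 [-1, -1, 1],
 [1, 1, 0]]
  V a = (0, -3, 1)
Solving gives a = (0, 1, -2).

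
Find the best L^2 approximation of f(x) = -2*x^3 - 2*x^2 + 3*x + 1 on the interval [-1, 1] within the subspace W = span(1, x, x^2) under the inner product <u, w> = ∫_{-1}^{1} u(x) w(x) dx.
g(x) = -2*x^2 + 9*x/5 + 1

The best approximation g ∈ W is the orthogonal projection of f onto W. Writing g = a_0 + a_1 x + a_2 x^2, the coefficients solve the normal equations G · a = b where
  G_{ij} = <φ_i, φ_j> and b_i = <f, φ_i>, with φ_0 = 1, φ_1 = x, φ_2 = x^2.
G =
  [2, 0, 2/3]
  [0, 2/3, 0]
  [2/3, 0, 2/5],
b = (2/3, 6/5, -2/15).
Solving gives a_0 = 1, a_1 = 9/5, a_2 = -2, so
  g(x) = -2*x^2 + 9*x/5 + 1.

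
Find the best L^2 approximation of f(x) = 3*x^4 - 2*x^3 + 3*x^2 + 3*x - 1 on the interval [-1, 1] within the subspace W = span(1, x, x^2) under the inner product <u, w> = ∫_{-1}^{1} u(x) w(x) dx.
g(x) = 39*x^2/7 + 9*x/5 - 44/35

The best approximation g ∈ W is the orthogonal projection of f onto W. Writing g = a_0 + a_1 x + a_2 x^2, the coefficients solve the normal equations G · a = b where
  G_{ij} = <φ_i, φ_j> and b_i = <f, φ_i>, with φ_0 = 1, φ_1 = x, φ_2 = x^2.
G =
  [2, 0, 2/3]
  [0, 2/3, 0]
  [2/3, 0, 2/5],
b = (6/5, 6/5, 146/105).
Solving gives a_0 = -44/35, a_1 = 9/5, a_2 = 39/7, so
  g(x) = 39*x^2/7 + 9*x/5 - 44/35.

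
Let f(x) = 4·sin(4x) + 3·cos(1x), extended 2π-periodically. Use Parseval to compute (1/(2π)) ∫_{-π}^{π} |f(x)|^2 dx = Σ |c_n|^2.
Σ |c_n|^2 = 25/2

Expand |f|^2 and use orthogonality of {sin(nx), cos(mx)} on [-π, π]:
  ∫_{-π}^{π} sin(nx)^2 dx = π, ∫ cos(mx)^2 dx = π, and cross terms integrate to 0.
So ∫_{-π}^{π} f(x)^2 dx = 4^2 · π + 3^2 · π = (16 + 9)π.
Divide by 2π: (16 + 9)/2 = 25/2.
By Parseval, this equals Σ |c_n|^2.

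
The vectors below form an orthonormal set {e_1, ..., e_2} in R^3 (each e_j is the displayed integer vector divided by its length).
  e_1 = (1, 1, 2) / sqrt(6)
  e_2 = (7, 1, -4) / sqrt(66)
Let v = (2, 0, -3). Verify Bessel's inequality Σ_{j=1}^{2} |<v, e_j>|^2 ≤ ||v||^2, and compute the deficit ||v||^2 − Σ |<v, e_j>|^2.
Σ |<v, e_j>|^2 = 142/11; ||v||^2 = 13; deficit = 1/11

Write each e_j = u_j / sqrt(<u_j, u_j>) where u_j is the displayed integer vector. Then <v, e_j> = <v, u_j> / sqrt(<u_j, u_j>), so |<v, e_j>|^2 = <v, u_j>^2 / <u_j, u_j>.
Coefficients: <v, e_1> = -4/sqrt(6), <v, e_2> = 26/sqrt(66).
Square and sum: Σ |<v, e_j>|^2 = 142/11.
Compute ||v||^2 = v·v = 13.
Deficit = 13 − 142/11 = 1/11 ≥ 0, confirming Bessel's inequality. (The deficit equals ||v − Σ <v,e_j> e_j||^2, the squared distance from v to span{e_j}.)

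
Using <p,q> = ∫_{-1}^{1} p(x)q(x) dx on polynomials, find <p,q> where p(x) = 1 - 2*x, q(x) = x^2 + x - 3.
<p,q> = -20/3

Expand the product: p(x)·q(x) = -2*x^3 - x^2 + 7*x - 3.
∫_{-1}^{1} of each monomial x^k gives [2/(k+1) if k even, 0 if k odd]. Integrating term-by-term (or equivalently evaluating the antiderivative F(x) = -x^4/2 - x^3/3 + 7*x^2/2 - 3*x at the endpoints):
  F(1) − F(−1) = -1/3 − (19/3) = -20/3.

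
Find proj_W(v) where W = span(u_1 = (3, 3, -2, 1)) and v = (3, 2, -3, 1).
proj_W(v) = (66/23, 66/23, -44/23, 22/23)

Set up U = [u_1 | ... | u_1] ∈ R^(4×1). The projector onto W = col(U) is P = U (U^T U)^(-1) U^T.
Compute U^T U =
  [23],
and U^T v = (22).
Solve U^T U · c = U^T v for the coefficients: c = (22/23). The projection is proj_W(v) = U c.
Check: (v - proj_W(v)) · u_1 = 0  (should be 0).
Result: proj_W(v) = (66/23, 66/23, -44/23, 22/23).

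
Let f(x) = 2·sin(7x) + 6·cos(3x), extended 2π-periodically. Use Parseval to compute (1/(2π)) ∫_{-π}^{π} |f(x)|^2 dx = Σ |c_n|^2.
Σ |c_n|^2 = 20

Expand |f|^2 and use orthogonality of {sin(nx), cos(mx)} on [-π, π]:
  ∫_{-π}^{π} sin(nx)^2 dx = π, ∫ cos(mx)^2 dx = π, and cross terms integrate to 0.
So ∫_{-π}^{π} f(x)^2 dx = 2^2 · π + 6^2 · π = (4 + 36)π.
Divide by 2π: (4 + 36)/2 = 20.
By Parseval, this equals Σ |c_n|^2.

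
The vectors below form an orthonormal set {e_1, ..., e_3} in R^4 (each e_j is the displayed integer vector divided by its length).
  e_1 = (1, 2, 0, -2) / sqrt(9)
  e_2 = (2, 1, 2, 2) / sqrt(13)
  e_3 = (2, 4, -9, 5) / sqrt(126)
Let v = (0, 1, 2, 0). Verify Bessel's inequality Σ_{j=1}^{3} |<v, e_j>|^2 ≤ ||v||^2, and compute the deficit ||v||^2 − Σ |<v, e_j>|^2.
Σ |<v, e_j>|^2 = 51/13; ||v||^2 = 5; deficit = 14/13

Write each e_j = u_j / sqrt(<u_j, u_j>) where u_j is the displayed integer vector. Then <v, e_j> = <v, u_j> / sqrt(<u_j, u_j>), so |<v, e_j>|^2 = <v, u_j>^2 / <u_j, u_j>.
Coefficients: <v, e_1> = 2/sqrt(9), <v, e_2> = 5/sqrt(13), <v, e_3> = -14/sqrt(126).
Square and sum: Σ |<v, e_j>|^2 = 51/13.
Compute ||v||^2 = v·v = 5.
Deficit = 5 − 51/13 = 14/13 ≥ 0, confirming Bessel's inequality. (The deficit equals ||v − Σ <v,e_j> e_j||^2, the squared distance from v to span{e_j}.)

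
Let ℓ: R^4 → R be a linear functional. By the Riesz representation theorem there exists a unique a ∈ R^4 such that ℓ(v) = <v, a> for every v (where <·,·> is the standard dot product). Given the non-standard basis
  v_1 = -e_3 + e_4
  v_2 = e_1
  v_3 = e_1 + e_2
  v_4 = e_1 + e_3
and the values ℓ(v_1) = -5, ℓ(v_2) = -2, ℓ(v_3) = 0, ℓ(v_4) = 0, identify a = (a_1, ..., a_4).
a = (-2, 2, 2, -3)

Write a = (a_1, ..., a_4) in the standard basis. For each basis vector v_i, ℓ(v_i) = <v_i, a> is a linear equation in the a_j's. Collect the n equations into a matrix system V a = ℓ, where row i of V is v_i (expressed in the standard basis). Since V is invertible (lower-triangular with 1s on the diagonal, up to permutation), solve by back-substitution:
  V =
[[0, 0, -1, 1],
 [1, 0, 0, 0],
 [1, 1, 0, 0],
 [1, 0, 1, 0]]
  V a = (-5, -2, 0, 0)
Solving gives a = (-2, 2, 2, -3).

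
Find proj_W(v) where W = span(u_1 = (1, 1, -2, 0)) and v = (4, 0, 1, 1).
proj_W(v) = (1/3, 1/3, -2/3, 0)

Set up U = [u_1 | ... | u_1] ∈ R^(4×1). The projector onto W = col(U) is P = U (U^T U)^(-1) U^T.
Compute U^T U =
  [6],
and U^T v = (2).
Solve U^T U · c = U^T v for the coefficients: c = (1/3). The projection is proj_W(v) = U c.
Check: (v - proj_W(v)) · u_1 = 0  (should be 0).
Result: proj_W(v) = (1/3, 1/3, -2/3, 0).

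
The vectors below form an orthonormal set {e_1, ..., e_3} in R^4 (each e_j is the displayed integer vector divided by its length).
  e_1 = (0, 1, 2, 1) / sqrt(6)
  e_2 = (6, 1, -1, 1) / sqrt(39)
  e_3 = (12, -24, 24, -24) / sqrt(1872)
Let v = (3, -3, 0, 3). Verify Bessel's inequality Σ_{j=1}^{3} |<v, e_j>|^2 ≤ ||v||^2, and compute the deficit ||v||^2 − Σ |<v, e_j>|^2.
Σ |<v, e_j>|^2 = 9; ||v||^2 = 27; deficit = 18

Write each e_j = u_j / sqrt(<u_j, u_j>) where u_j is the displayed integer vector. Then <v, e_j> = <v, u_j> / sqrt(<u_j, u_j>), so |<v, e_j>|^2 = <v, u_j>^2 / <u_j, u_j>.
Coefficients: <v, e_1> = 0/sqrt(6), <v, e_2> = 18/sqrt(39), <v, e_3> = 36/sqrt(1872).
Square and sum: Σ |<v, e_j>|^2 = 9.
Compute ||v||^2 = v·v = 27.
Deficit = 27 − 9 = 18 ≥ 0, confirming Bessel's inequality. (The deficit equals ||v − Σ <v,e_j> e_j||^2, the squared distance from v to span{e_j}.)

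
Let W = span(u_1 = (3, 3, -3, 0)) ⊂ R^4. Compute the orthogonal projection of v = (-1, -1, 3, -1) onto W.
proj_W(v) = (-5/3, -5/3, 5/3, 0)

Set up U = [u_1 | ... | u_1] ∈ R^(4×1). The projector onto W = col(U) is P = U (U^T U)^(-1) U^T.
Compute U^T U =
  [27],
and U^T v = (-15).
Solve U^T U · c = U^T v for the coefficients: c = (-5/9). The projection is proj_W(v) = U c.
Check: (v - proj_W(v)) · u_1 = 0  (should be 0).
Result: proj_W(v) = (-5/3, -5/3, 5/3, 0).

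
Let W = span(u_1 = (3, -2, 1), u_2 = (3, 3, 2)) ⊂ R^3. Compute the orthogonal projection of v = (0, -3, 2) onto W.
proj_W(v) = (273/283, -732/283, -19/283)

Set up U = [u_1 | ... | u_2] ∈ R^(3×2). The projector onto W = col(U) is P = U (U^T U)^(-1) U^T.
Compute U^T U =
  [14, 5]
  [5, 22],
and U^T v = (8, -5).
Solve U^T U · c = U^T v for the coefficients: c = (201/283, -110/283). The projection is proj_W(v) = U c.
Check: (v - proj_W(v)) · u_1 = 0  (should be 0).
Check: (v - proj_W(v)) · u_2 = 0  (should be 0).
Result: proj_W(v) = (273/283, -732/283, -19/283).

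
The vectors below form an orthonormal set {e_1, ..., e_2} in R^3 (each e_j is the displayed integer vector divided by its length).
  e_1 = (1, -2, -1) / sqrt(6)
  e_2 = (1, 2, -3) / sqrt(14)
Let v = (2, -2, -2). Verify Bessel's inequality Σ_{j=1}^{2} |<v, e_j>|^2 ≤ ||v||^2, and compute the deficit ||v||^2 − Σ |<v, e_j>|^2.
Σ |<v, e_j>|^2 = 248/21; ||v||^2 = 12; deficit = 4/21

Write each e_j = u_j / sqrt(<u_j, u_j>) where u_j is the displayed integer vector. Then <v, e_j> = <v, u_j> / sqrt(<u_j, u_j>), so |<v, e_j>|^2 = <v, u_j>^2 / <u_j, u_j>.
Coefficients: <v, e_1> = 8/sqrt(6), <v, e_2> = 4/sqrt(14).
Square and sum: Σ |<v, e_j>|^2 = 248/21.
Compute ||v||^2 = v·v = 12.
Deficit = 12 − 248/21 = 4/21 ≥ 0, confirming Bessel's inequality. (The deficit equals ||v − Σ <v,e_j> e_j||^2, the squared distance from v to span{e_j}.)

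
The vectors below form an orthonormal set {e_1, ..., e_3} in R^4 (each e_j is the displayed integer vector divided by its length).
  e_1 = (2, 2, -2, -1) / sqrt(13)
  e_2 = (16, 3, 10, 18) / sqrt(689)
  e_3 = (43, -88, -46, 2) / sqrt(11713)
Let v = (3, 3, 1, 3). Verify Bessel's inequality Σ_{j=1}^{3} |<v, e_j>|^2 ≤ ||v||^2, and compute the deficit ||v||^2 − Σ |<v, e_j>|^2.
Σ |<v, e_j>|^2 = 6107/221; ||v||^2 = 28; deficit = 81/221

Write each e_j = u_j / sqrt(<u_j, u_j>) where u_j is the displayed integer vector. Then <v, e_j> = <v, u_j> / sqrt(<u_j, u_j>), so |<v, e_j>|^2 = <v, u_j>^2 / <u_j, u_j>.
Coefficients: <v, e_1> = 7/sqrt(13), <v, e_2> = 121/sqrt(689), <v, e_3> = -175/sqrt(11713).
Square and sum: Σ |<v, e_j>|^2 = 6107/221.
Compute ||v||^2 = v·v = 28.
Deficit = 28 − 6107/221 = 81/221 ≥ 0, confirming Bessel's inequality. (The deficit equals ||v − Σ <v,e_j> e_j||^2, the squared distance from v to span{e_j}.)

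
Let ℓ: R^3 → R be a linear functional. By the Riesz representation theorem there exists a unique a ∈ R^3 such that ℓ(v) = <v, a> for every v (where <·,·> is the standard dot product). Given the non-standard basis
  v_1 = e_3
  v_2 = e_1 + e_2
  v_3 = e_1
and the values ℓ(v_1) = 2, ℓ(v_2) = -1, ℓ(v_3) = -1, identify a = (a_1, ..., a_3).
a = (-1, 0, 2)

Write a = (a_1, ..., a_3) in the standard basis. For each basis vector v_i, ℓ(v_i) = <v_i, a> is a linear equation in the a_j's. Collect the n equations into a matrix system V a = ℓ, where row i of V is v_i (expressed in the standard basis). Since V is invertible (lower-triangular with 1s on the diagonal, up to permutation), solve by back-substitution:
  V =
[[0, 0, 1],
 [1, 1, 0],
 [1, 0, 0]]
  V a = (2, -1, -1)
Solving gives a = (-1, 0, 2).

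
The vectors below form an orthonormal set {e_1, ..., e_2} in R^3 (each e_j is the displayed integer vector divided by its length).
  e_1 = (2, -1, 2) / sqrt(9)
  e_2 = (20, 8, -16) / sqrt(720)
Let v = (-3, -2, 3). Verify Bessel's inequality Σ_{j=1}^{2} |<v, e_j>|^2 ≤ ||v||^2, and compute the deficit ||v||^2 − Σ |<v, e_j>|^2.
Σ |<v, e_j>|^2 = 109/5; ||v||^2 = 22; deficit = 1/5

Write each e_j = u_j / sqrt(<u_j, u_j>) where u_j is the displayed integer vector. Then <v, e_j> = <v, u_j> / sqrt(<u_j, u_j>), so |<v, e_j>|^2 = <v, u_j>^2 / <u_j, u_j>.
Coefficients: <v, e_1> = 2/sqrt(9), <v, e_2> = -124/sqrt(720).
Square and sum: Σ |<v, e_j>|^2 = 109/5.
Compute ||v||^2 = v·v = 22.
Deficit = 22 − 109/5 = 1/5 ≥ 0, confirming Bessel's inequality. (The deficit equals ||v − Σ <v,e_j> e_j||^2, the squared distance from v to span{e_j}.)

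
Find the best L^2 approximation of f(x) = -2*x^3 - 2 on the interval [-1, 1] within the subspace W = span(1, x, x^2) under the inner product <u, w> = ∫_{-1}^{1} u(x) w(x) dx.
g(x) = -6*x/5 - 2

The best approximation g ∈ W is the orthogonal projection of f onto W. Writing g = a_0 + a_1 x + a_2 x^2, the coefficients solve the normal equations G · a = b where
  G_{ij} = <φ_i, φ_j> and b_i = <f, φ_i>, with φ_0 = 1, φ_1 = x, φ_2 = x^2.
G =
  [2, 0, 2/3]
  [0, 2/3, 0]
  [2/3, 0, 2/5],
b = (-4, -4/5, -4/3).
Solving gives a_0 = -2, a_1 = -6/5, a_2 = 0, so
  g(x) = -6*x/5 - 2.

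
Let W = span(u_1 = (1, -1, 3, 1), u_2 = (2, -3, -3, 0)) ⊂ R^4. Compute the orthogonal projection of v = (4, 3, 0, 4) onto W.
proj_W(v) = (61/124, -65/124, 147/124, 53/124)

Set up U = [u_1 | ... | u_2] ∈ R^(4×2). The projector onto W = col(U) is P = U (U^T U)^(-1) U^T.
Compute U^T U =
  [12, -4]
  [-4, 22],
and U^T v = (5, -1).
Solve U^T U · c = U^T v for the coefficients: c = (53/124, 1/31). The projection is proj_W(v) = U c.
Check: (v - proj_W(v)) · u_1 = 0  (should be 0).
Check: (v - proj_W(v)) · u_2 = 0  (should be 0).
Result: proj_W(v) = (61/124, -65/124, 147/124, 53/124).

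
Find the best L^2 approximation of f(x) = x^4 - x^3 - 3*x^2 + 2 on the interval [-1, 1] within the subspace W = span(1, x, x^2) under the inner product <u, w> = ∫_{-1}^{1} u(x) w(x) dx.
g(x) = -15*x^2/7 - 3*x/5 + 67/35

The best approximation g ∈ W is the orthogonal projection of f onto W. Writing g = a_0 + a_1 x + a_2 x^2, the coefficients solve the normal equations G · a = b where
  G_{ij} = <φ_i, φ_j> and b_i = <f, φ_i>, with φ_0 = 1, φ_1 = x, φ_2 = x^2.
G =
  [2, 0, 2/3]
  [0, 2/3, 0]
  [2/3, 0, 2/5],
b = (12/5, -2/5, 44/105).
Solving gives a_0 = 67/35, a_1 = -3/5, a_2 = -15/7, so
  g(x) = -15*x^2/7 - 3*x/5 + 67/35.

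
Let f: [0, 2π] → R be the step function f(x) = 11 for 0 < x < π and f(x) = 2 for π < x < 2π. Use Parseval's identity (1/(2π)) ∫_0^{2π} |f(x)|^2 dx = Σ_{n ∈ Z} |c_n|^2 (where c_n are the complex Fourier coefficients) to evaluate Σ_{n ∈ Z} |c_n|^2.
Σ |c_n|^2 = 125/2

Parseval equates the L^2 energy of f (normalised by 1/(2π)) with the ℓ^2 sum of its Fourier coefficients: (1/(2π)) ∫_0^{2π} |f|^2 = Σ |c_n|^2.
Compute the left side: (1/(2π)) [∫_0^π 11^2 dx + ∫_π^{2π} 2^2 dx] = (1/(2π)) · (121π + 4π) = (121 + 4)/2 = 125/2.
So Σ_{n ∈ Z} |c_n|^2 = 125/2.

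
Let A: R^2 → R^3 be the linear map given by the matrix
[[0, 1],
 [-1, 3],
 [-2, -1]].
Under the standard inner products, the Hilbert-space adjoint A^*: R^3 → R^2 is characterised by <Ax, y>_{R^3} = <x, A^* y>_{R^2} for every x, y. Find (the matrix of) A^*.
A^* = A^T =
[[0, -1, -2],
 [1, 3, -1]]

For real matrices with standard dot products, the defining identity <Ax, y> = <x, A^* y> gives (Ax)^T y = x^T (A^*) y, i.e. x^T A^T y = x^T (A^*) y. Since this holds for all x, y, we must have A^* = A^T. Therefore
A^* =
[[0, -1, -2],
 [1, 3, -1]].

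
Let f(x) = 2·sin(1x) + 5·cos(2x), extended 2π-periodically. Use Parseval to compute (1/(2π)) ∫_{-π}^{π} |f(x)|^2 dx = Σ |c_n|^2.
Σ |c_n|^2 = 29/2

Expand |f|^2 and use orthogonality of {sin(nx), cos(mx)} on [-π, π]:
  ∫_{-π}^{π} sin(nx)^2 dx = π, ∫ cos(mx)^2 dx = π, and cross terms integrate to 0.
So ∫_{-π}^{π} f(x)^2 dx = 2^2 · π + 5^2 · π = (4 + 25)π.
Divide by 2π: (4 + 25)/2 = 29/2.
By Parseval, this equals Σ |c_n|^2.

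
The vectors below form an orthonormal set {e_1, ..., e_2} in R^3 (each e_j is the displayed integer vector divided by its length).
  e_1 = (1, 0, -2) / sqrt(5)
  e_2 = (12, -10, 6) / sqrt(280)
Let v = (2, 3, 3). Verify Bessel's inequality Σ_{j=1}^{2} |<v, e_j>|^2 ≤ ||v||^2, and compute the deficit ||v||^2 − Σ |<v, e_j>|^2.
Σ |<v, e_j>|^2 = 26/7; ||v||^2 = 22; deficit = 128/7

Write each e_j = u_j / sqrt(<u_j, u_j>) where u_j is the displayed integer vector. Then <v, e_j> = <v, u_j> / sqrt(<u_j, u_j>), so |<v, e_j>|^2 = <v, u_j>^2 / <u_j, u_j>.
Coefficients: <v, e_1> = -4/sqrt(5), <v, e_2> = 12/sqrt(280).
Square and sum: Σ |<v, e_j>|^2 = 26/7.
Compute ||v||^2 = v·v = 22.
Deficit = 22 − 26/7 = 128/7 ≥ 0, confirming Bessel's inequality. (The deficit equals ||v − Σ <v,e_j> e_j||^2, the squared distance from v to span{e_j}.)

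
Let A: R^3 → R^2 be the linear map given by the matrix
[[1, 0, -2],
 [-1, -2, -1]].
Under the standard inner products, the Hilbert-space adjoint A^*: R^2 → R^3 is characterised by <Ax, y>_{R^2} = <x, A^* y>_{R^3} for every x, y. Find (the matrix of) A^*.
A^* = A^T =
[[1, -1],
 [0, -2],
 [-2, -1]]

For real matrices with standard dot products, the defining identity <Ax, y> = <x, A^* y> gives (Ax)^T y = x^T (A^*) y, i.e. x^T A^T y = x^T (A^*) y. Since this holds for all x, y, we must have A^* = A^T. Therefore
A^* =
[[1, -1],
 [0, -2],
 [-2, -1]].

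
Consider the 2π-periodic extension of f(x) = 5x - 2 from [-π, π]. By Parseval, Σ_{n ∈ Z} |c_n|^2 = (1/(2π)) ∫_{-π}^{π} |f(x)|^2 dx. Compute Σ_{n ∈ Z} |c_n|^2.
Σ |c_n|^2 = 25π^2/3 + 4

Expand and integrate term by term over [-π, π]:
  ∫ (5x)^2 dx = 25·(2π^3/3); ∫ 2·5·(-2)·x dx = 0 (odd integrand); ∫ (-2)^2 dx = 4·2π.
So (1/(2π)) ∫_{-π}^{π} (5x - 2)^2 dx = 25π^2/3 + 4 = 25π^2/3 + 4.
Parseval ⇒ Σ |c_n|^2 = 25π^2/3 + 4.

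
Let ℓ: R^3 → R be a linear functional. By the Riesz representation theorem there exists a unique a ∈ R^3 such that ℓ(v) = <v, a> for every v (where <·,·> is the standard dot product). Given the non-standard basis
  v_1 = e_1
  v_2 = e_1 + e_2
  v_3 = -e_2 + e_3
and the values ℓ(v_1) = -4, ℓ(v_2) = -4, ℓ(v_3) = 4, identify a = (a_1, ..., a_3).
a = (-4, 0, 4)

Write a = (a_1, ..., a_3) in the standard basis. For each basis vector v_i, ℓ(v_i) = <v_i, a> is a linear equation in the a_j's. Collect the n equations into a matrix system V a = ℓ, where row i of V is v_i (expressed in the standard basis). Since V is invertible (lower-triangular with 1s on the diagonal, up to permutation), solve by back-substitution:
  V =
[[1, 0, 0],
 [1, 1, 0],
 [0, -1, 1]]
  V a = (-4, -4, 4)
Solving gives a = (-4, 0, 4).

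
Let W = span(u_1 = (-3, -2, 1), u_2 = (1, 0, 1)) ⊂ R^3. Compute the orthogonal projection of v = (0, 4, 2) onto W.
proj_W(v) = (5/3, 2/3, 1/3)

Set up U = [u_1 | ... | u_2] ∈ R^(3×2). The projector onto W = col(U) is P = U (U^T U)^(-1) U^T.
Compute U^T U =
  [14, -2]
  [-2, 2],
and U^T v = (-6, 2).
Solve U^T U · c = U^T v for the coefficients: c = (-1/3, 2/3). The projection is proj_W(v) = U c.
Check: (v - proj_W(v)) · u_1 = 0  (should be 0).
Check: (v - proj_W(v)) · u_2 = 0  (should be 0).
Result: proj_W(v) = (5/3, 2/3, 1/3).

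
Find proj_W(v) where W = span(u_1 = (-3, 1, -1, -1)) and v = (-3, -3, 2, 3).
proj_W(v) = (-1/4, 1/12, -1/12, -1/12)

Set up U = [u_1 | ... | u_1] ∈ R^(4×1). The projector onto W = col(U) is P = U (U^T U)^(-1) U^T.
Compute U^T U =
  [12],
and U^T v = (1).
Solve U^T U · c = U^T v for the coefficients: c = (1/12). The projection is proj_W(v) = U c.
Check: (v - proj_W(v)) · u_1 = 0  (should be 0).
Result: proj_W(v) = (-1/4, 1/12, -1/12, -1/12).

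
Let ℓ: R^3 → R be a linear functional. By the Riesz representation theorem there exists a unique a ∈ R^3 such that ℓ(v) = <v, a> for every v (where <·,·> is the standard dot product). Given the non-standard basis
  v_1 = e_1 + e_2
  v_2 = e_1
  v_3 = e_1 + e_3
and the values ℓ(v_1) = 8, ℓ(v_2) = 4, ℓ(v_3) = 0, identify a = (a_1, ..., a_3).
a = (4, 4, -4)

Write a = (a_1, ..., a_3) in the standard basis. For each basis vector v_i, ℓ(v_i) = <v_i, a> is a linear equation in the a_j's. Collect the n equations into a matrix system V a = ℓ, where row i of V is v_i (expressed in the standard basis). Since V is invertible (lower-triangular with 1s on the diagonal, up to permutation), solve by back-substitution:
  V =
[[1, 1, 0],
 [1, 0, 0],
 [1, 0, 1]]
  V a = (8, 4, 0)
Solving gives a = (4, 4, -4).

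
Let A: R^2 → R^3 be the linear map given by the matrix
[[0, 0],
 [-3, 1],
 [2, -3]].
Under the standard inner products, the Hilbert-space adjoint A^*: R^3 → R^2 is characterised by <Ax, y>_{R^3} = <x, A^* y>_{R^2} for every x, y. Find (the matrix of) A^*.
A^* = A^T =
[[0, -3, 2],
 [0, 1, -3]]

For real matrices with standard dot products, the defining identity <Ax, y> = <x, A^* y> gives (Ax)^T y = x^T (A^*) y, i.e. x^T A^T y = x^T (A^*) y. Since this holds for all x, y, we must have A^* = A^T. Therefore
A^* =
[[0, -3, 2],
 [0, 1, -3]].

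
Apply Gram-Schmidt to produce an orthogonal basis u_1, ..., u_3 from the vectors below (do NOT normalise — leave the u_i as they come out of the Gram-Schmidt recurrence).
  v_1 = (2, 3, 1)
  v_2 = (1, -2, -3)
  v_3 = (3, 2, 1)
Orthogonal basis:
  u_1 = (2, 3, 1)
  u_2 = (2, -1/2, -5/2)
  u_3 = (2/3, -2/3, 2/3)

Apply the Gram-Schmidt recurrence
  u_1 = v_1
  u_i = v_i − Σ_{j<i} ((v_i · u_j) / (u_j · u_j)) · u_j.

Step by step this gives:
  u_1 = (2, 3, 1)
  u_2 = (2, -1/2, -5/2)
  u_3 = (2/3, -2/3, 2/3)

Orthogonality check:
  u_2 · u_1 = 0 (should be 0)
  u_3 · u_1 = 0 (should be 0)
  u_3 · u_2 = 0 (should be 0)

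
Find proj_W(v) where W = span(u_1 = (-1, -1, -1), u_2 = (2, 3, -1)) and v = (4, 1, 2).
proj_W(v) = (30/13, 59/26, 63/26)

Set up U = [u_1 | ... | u_2] ∈ R^(3×2). The projector onto W = col(U) is P = U (U^T U)^(-1) U^T.
Compute U^T U =
  [3, -4]
  [-4, 14],
and U^T v = (-7, 9).
Solve U^T U · c = U^T v for the coefficients: c = (-31/13, -1/26). The projection is proj_W(v) = U c.
Check: (v - proj_W(v)) · u_1 = 0  (should be 0).
Check: (v - proj_W(v)) · u_2 = 0  (should be 0).
Result: proj_W(v) = (30/13, 59/26, 63/26).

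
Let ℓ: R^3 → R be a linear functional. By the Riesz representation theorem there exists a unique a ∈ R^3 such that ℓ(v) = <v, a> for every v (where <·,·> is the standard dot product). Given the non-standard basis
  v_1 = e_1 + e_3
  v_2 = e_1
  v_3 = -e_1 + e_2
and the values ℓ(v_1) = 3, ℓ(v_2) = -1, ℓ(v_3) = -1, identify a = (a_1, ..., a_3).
a = (-1, -2, 4)

Write a = (a_1, ..., a_3) in the standard basis. For each basis vector v_i, ℓ(v_i) = <v_i, a> is a linear equation in the a_j's. Collect the n equations into a matrix system V a = ℓ, where row i of V is v_i (expressed in the standard basis). Since V is invertible (lower-triangular with 1s on the diagonal, up to permutation), solve by back-substitution:
  V =
[[1, 0, 1],
 [1, 0, 0],
 [-1, 1, 0]]
  V a = (3, -1, -1)
Solving gives a = (-1, -2, 4).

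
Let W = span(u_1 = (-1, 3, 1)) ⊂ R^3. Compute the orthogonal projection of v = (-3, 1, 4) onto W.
proj_W(v) = (-10/11, 30/11, 10/11)

Set up U = [u_1 | ... | u_1] ∈ R^(3×1). The projector onto W = col(U) is P = U (U^T U)^(-1) U^T.
Compute U^T U =
  [11],
and U^T v = (10).
Solve U^T U · c = U^T v for the coefficients: c = (10/11). The projection is proj_W(v) = U c.
Check: (v - proj_W(v)) · u_1 = 0  (should be 0).
Result: proj_W(v) = (-10/11, 30/11, 10/11).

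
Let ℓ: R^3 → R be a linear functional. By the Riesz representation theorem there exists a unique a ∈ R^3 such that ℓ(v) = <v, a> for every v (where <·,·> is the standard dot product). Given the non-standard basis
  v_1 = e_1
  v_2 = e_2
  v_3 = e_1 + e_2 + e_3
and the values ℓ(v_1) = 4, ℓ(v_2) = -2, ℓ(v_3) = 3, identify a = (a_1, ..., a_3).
a = (4, -2, 1)

Write a = (a_1, ..., a_3) in the standard basis. For each basis vector v_i, ℓ(v_i) = <v_i, a> is a linear equation in the a_j's. Collect the n equations into a matrix system V a = ℓ, where row i of V is v_i (expressed in the standard basis). Since V is invertible (lower-triangular with 1s on the diagonal, up to permutation), solve by back-substitution:
  V =
[[1, 0, 0],
 [0, 1, 0],
 [1, 1, 1]]
  V a = (4, -2, 3)
Solving gives a = (4, -2, 1).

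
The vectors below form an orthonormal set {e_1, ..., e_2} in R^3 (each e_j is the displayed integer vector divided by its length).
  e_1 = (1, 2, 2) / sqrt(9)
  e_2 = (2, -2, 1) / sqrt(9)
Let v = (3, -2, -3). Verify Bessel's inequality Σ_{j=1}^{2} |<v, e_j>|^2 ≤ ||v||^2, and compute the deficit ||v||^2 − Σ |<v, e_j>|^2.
Σ |<v, e_j>|^2 = 98/9; ||v||^2 = 22; deficit = 100/9

Write each e_j = u_j / sqrt(<u_j, u_j>) where u_j is the displayed integer vector. Then <v, e_j> = <v, u_j> / sqrt(<u_j, u_j>), so |<v, e_j>|^2 = <v, u_j>^2 / <u_j, u_j>.
Coefficients: <v, e_1> = -7/sqrt(9), <v, e_2> = 7/sqrt(9).
Square and sum: Σ |<v, e_j>|^2 = 98/9.
Compute ||v||^2 = v·v = 22.
Deficit = 22 − 98/9 = 100/9 ≥ 0, confirming Bessel's inequality. (The deficit equals ||v − Σ <v,e_j> e_j||^2, the squared distance from v to span{e_j}.)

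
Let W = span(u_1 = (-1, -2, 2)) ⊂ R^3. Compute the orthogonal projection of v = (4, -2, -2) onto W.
proj_W(v) = (4/9, 8/9, -8/9)

Set up U = [u_1 | ... | u_1] ∈ R^(3×1). The projector onto W = col(U) is P = U (U^T U)^(-1) U^T.
Compute U^T U =
  [9],
and U^T v = (-4).
Solve U^T U · c = U^T v for the coefficients: c = (-4/9). The projection is proj_W(v) = U c.
Check: (v - proj_W(v)) · u_1 = 0  (should be 0).
Result: proj_W(v) = (4/9, 8/9, -8/9).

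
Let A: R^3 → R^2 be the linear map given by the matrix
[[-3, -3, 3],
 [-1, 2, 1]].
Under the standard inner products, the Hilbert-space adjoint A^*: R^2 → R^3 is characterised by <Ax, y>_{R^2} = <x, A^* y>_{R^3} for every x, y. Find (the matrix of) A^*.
A^* = A^T =
[[-3, -1],
 [-3, 2],
 [3, 1]]

For real matrices with standard dot products, the defining identity <Ax, y> = <x, A^* y> gives (Ax)^T y = x^T (A^*) y, i.e. x^T A^T y = x^T (A^*) y. Since this holds for all x, y, we must have A^* = A^T. Therefore
A^* =
[[-3, -1],
 [-3, 2],
 [3, 1]].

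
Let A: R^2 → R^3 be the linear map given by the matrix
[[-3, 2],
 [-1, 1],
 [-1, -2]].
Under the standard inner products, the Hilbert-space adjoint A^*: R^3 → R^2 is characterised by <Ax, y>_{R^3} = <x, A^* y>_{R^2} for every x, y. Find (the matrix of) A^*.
A^* = A^T =
[[-3, -1, -1],
 [2, 1, -2]]

For real matrices with standard dot products, the defining identity <Ax, y> = <x, A^* y> gives (Ax)^T y = x^T (A^*) y, i.e. x^T A^T y = x^T (A^*) y. Since this holds for all x, y, we must have A^* = A^T. Therefore
A^* =
[[-3, -1, -1],
 [2, 1, -2]].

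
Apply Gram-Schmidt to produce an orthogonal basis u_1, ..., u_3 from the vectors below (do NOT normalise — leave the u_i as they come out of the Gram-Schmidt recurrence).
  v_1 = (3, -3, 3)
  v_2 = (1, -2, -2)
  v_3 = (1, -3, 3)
Orthogonal basis:
  u_1 = (3, -3, 3)
  u_2 = (2/3, -5/3, -7/3)
  u_3 = (-16/13, -12/13, 4/13)

Apply the Gram-Schmidt recurrence
  u_1 = v_1
  u_i = v_i − Σ_{j<i} ((v_i · u_j) / (u_j · u_j)) · u_j.

Step by step this gives:
  u_1 = (3, -3, 3)
  u_2 = (2/3, -5/3, -7/3)
  u_3 = (-16/13, -12/13, 4/13)

Orthogonality check:
  u_2 · u_1 = 0 (should be 0)
  u_3 · u_1 = 0 (should be 0)
  u_3 · u_2 = 0 (should be 0)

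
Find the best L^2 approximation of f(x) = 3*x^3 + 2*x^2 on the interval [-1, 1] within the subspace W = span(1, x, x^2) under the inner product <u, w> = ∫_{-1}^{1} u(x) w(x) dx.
g(x) = 2*x^2 + 9*x/5

The best approximation g ∈ W is the orthogonal projection of f onto W. Writing g = a_0 + a_1 x + a_2 x^2, the coefficients solve the normal equations G · a = b where
  G_{ij} = <φ_i, φ_j> and b_i = <f, φ_i>, with φ_0 = 1, φ_1 = x, φ_2 = x^2.
G =
  [2, 0, 2/3]
  [0, 2/3, 0]
  [2/3, 0, 2/5],
b = (4/3, 6/5, 4/5).
Solving gives a_0 = 0, a_1 = 9/5, a_2 = 2, so
  g(x) = 2*x^2 + 9*x/5.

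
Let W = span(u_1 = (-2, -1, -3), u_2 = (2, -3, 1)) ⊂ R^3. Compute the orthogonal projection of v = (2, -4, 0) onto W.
proj_W(v) = (16/9, -184/45, 8/45)

Set up U = [u_1 | ... | u_2] ∈ R^(3×2). The projector onto W = col(U) is P = U (U^T U)^(-1) U^T.
Compute U^T U =
  [14, -4]
  [-4, 14],
and U^T v = (0, 16).
Solve U^T U · c = U^T v for the coefficients: c = (16/45, 56/45). The projection is proj_W(v) = U c.
Check: (v - proj_W(v)) · u_1 = 0  (should be 0).
Check: (v - proj_W(v)) · u_2 = 0  (should be 0).
Result: proj_W(v) = (16/9, -184/45, 8/45).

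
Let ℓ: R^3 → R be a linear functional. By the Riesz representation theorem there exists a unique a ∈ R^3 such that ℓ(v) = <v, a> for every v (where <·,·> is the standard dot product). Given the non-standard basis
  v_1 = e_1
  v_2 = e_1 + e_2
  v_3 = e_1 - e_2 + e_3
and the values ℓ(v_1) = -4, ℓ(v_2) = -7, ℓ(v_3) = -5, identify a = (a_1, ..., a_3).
a = (-4, -3, -4)

Write a = (a_1, ..., a_3) in the standard basis. For each basis vector v_i, ℓ(v_i) = <v_i, a> is a linear equation in the a_j's. Collect the n equations into a matrix system V a = ℓ, where row i of V is v_i (expressed in the standard basis). Since V is invertible (lower-triangular with 1s on the diagonal, up to permutation), solve by back-substitution:
  V =
[[1, 0, 0],
 [1, 1, 0],
 [1, -1, 1]]
  V a = (-4, -7, -5)
Solving gives a = (-4, -3, -4).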